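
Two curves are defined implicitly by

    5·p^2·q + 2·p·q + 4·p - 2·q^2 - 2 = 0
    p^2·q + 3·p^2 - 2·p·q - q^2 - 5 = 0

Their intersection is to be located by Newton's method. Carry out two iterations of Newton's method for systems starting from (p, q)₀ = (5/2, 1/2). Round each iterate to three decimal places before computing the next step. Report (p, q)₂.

(1.321, -0.138)

At (5/2, 1/2): F = (25.625, 14.125).
Jacobian J = [[10·p·q + 2·q + 4, 5·p^2 + 2·p - 4·q], [2·p·q + 6·p - 2·q, p^2 - 2·p - 2·q]].
At the point, J = [[17.500, 34.250], [16.500, 0.250]] (det J = -560.750).
Solving J·Δ = −F gives Δ = (-0.851, -0.313).
Then the next iterate is (p, q)₁ = (1.649, 0.187).
Round to (1.649, 0.187) and repeat: F = (7.68524, 3.01440), J = [[7.45763, 16.14600], [10.13673, -0.95280]].
Δ = (-0.328, -0.325), so (p, q)₂ = (1.321, -0.138).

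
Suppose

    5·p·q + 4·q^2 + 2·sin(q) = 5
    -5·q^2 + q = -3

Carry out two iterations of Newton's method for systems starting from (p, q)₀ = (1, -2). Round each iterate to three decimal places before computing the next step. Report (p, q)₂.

At (1, -2): F = (-0.81859, -19.000).
Jacobian J = [[5·q, 5·p + 8·q + 2·cos(q)], [0, -10·q + 1]].
At the point, J = [[-10.000, -11.83229], [0.000, 21.000]] (det J = -210.000).
Solving J·Δ = −F gives Δ = (-1.152, 0.905).
Then the next iterate is (p, q)₁ = (-0.152, -1.095).
Round to (-0.152, -1.095) and repeat: F = (-1.14956, -4.09012), J = [[-5.475, -8.60391], [0.000, 11.950]].
Δ = (-0.748, 0.342), so (p, q)₂ = (-0.900, -0.753).

(-0.900, -0.753)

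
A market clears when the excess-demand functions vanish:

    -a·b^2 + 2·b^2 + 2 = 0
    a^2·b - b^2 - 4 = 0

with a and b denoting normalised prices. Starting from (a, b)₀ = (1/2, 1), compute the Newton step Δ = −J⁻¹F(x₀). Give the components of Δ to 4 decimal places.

At (1/2, 1): F = (3.5000, -4.7500).
Jacobian J = [[-b^2, -2·a·b + 4·b], [2·a·b, a^2 - 2·b]].
At the point, J = [[-1.0000, 3.0000], [1.0000, -1.7500]] (det J = -1.2500).
Solving J·Δ = −F gives Δ = (6.5000, 1.0000).

(6.5000, 1.0000)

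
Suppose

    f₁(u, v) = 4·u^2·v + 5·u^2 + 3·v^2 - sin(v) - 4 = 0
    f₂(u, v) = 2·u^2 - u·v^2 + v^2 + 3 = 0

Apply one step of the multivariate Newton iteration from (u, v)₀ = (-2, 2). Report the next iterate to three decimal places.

(-1.804, 0.280)

At (-2, 2): F = (59.09070, 23.000).
Jacobian J = [[8·u·v + 10·u, 4·u^2 + 6·v - cos(v)], [4·u - v^2, -2·u·v + 2·v]].
At the point, J = [[-52.000, 28.41615], [-12.000, 12.000]] (det J = -283.00624).
Solving J·Δ = −F gives Δ = (0.196, -1.720).
Then the next iterate is (u, v)₁ = (-1.804, 0.280).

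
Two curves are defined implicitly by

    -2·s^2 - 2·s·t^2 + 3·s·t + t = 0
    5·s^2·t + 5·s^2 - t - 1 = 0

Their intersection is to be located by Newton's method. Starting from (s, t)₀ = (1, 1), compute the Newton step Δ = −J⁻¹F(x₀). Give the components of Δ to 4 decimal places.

(0.0000, -2.0000)

At (1, 1): F = (0.0000, 8.0000).
Jacobian J = [[-4·s - 2·t^2 + 3·t, -4·s·t + 3·s + 1], [10·s·t + 10·s, 5·s^2 - 1]].
At the point, J = [[-3.0000, 0.0000], [20.0000, 4.0000]] (det J = -12.0000).
Solving J·Δ = −F gives Δ = (0.0000, -2.0000).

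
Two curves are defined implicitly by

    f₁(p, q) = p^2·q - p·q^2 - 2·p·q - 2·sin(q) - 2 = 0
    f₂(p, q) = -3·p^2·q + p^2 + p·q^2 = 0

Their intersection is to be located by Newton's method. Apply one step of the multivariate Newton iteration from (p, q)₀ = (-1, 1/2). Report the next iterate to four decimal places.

(-2.0525, -0.0164)

At (-1, 1/2): F = (-1.208851, -0.7500).
Jacobian J = [[2·p·q - q^2 - 2·q, p^2 - 2·p·q - 2·p - 2·cos(q)], [-6·p·q + 2·p + q^2, -3·p^2 + 2·p·q]].
At the point, J = [[-2.2500, 2.244835], [1.2500, -4.0000]] (det J = 6.193956).
Solving J·Δ = −F gives Δ = (-1.0525, -0.5164).
Then the next iterate is (p, q)₁ = (-2.0525, -0.0164).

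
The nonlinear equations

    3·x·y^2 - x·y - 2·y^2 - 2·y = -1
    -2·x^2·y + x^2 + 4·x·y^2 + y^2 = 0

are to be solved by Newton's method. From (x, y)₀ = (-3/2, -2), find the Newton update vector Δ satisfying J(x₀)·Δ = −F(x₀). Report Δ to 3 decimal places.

(0.777, 0.514)

At (-3/2, -2): F = (-24.000, -8.750).
Jacobian J = [[3·y^2 - y, 6·x·y - x - 4·y - 2], [-4·x·y + 2·x + 4·y^2, -2·x^2 + 8·x·y + 2·y]].
At the point, J = [[14.000, 25.500], [1.000, 15.500]] (det J = 191.500).
Solving J·Δ = −F gives Δ = (0.777, 0.514).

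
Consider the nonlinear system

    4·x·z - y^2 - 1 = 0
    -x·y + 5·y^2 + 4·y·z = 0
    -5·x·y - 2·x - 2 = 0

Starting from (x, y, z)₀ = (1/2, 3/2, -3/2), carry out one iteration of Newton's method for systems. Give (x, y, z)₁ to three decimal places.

At (1/2, 3/2, -3/2): F = (-6.250, 1.500, -6.750).
Jacobian J = [[4·z, -2·y, 4·x], [-y, -x + 10·y + 4·z, 4·y], [-5·y - 2, -5·x, 0]].
At the point, J = [[-6.000, -3.000, 2.000], [-1.500, 8.500, 6.000], [-9.500, -2.500, 0.000]] (det J = 250.000).
Solving J·Δ = −F gives Δ = (-0.540, -0.648, 0.533).
Then the next iterate is (x, y, z)₁ = (-0.040, 0.852, -0.967).

(-0.040, 0.852, -0.967)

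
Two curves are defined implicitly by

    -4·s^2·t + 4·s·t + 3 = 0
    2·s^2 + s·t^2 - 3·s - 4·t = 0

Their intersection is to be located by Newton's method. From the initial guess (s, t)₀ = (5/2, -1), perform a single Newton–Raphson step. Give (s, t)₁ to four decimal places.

At (5/2, -1): F = (18.0000, 11.5000).
Jacobian J = [[-8·s·t + 4·t, -4·s^2 + 4·s], [4·s + t^2 - 3, 2·s·t - 4]].
At the point, J = [[16.0000, -15.0000], [8.0000, -9.0000]] (det J = -24.0000).
Solving J·Δ = −F gives Δ = (0.4375, 1.6667).
Then the next iterate is (s, t)₁ = (2.9375, 0.6667).

(2.9375, 0.6667)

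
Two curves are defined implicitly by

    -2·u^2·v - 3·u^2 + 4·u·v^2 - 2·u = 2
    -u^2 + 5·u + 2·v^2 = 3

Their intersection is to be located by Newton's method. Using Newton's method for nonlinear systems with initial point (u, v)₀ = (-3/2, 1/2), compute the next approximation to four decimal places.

(-0.1073, 1.0542)

At (-3/2, 1/2): F = (-9.5000, -12.2500).
Jacobian J = [[-4·u·v - 6·u + 4·v^2 - 2, -2·u^2 + 8·u·v], [-2·u + 5, 4·v]].
At the point, J = [[11.0000, -10.5000], [8.0000, 2.0000]] (det J = 106.0000).
Solving J·Δ = −F gives Δ = (1.3927, 0.5542).
Then the next iterate is (u, v)₁ = (-0.1073, 1.0542).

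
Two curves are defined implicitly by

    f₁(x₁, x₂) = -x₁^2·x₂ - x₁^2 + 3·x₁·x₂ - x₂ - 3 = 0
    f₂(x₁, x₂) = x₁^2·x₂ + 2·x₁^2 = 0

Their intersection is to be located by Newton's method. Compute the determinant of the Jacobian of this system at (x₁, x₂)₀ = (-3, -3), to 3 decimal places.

-75.000

J = [[-2·x₁·x₂ - 2·x₁ + 3·x₂, -x₁^2 + 3·x₁ - 1], [2·x₁·x₂ + 4·x₁, x₁^2]].
At the point, J = [[-21.000, -19.000], [6.000, 9.000]].
det J = -75.000.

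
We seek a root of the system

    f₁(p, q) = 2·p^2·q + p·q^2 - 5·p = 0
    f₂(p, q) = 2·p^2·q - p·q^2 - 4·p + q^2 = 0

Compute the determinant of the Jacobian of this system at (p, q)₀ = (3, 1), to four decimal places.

J = [[4·p·q + q^2 - 5, 2·p^2 + 2·p·q], [4·p·q - q^2 - 4, 2·p^2 - 2·p·q + 2·q]].
At the point, J = [[8.0000, 24.0000], [7.0000, 14.0000]].
det J = -56.0000.

-56.0000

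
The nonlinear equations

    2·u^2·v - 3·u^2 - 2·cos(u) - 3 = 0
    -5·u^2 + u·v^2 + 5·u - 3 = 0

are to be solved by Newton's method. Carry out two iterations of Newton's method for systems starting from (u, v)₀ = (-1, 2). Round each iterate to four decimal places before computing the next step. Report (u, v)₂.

At (-1, 2): F = (-3.080605, -17.0000).
Jacobian J = [[4·u·v - 6·u + 2·sin(u), 2·u^2], [-10·u + v^2 + 5, 2·u·v]].
At the point, J = [[-3.682942, 2.0000], [19.0000, -4.0000]] (det J = -23.268232).
Solving J·Δ = −F gives Δ = (1.9908, 5.2063).
Then the next iterate is (u, v)₁ = (0.9908, 7.2063).
Round to (0.9908, 7.2063) and repeat: F = (7.107532, 48.498574), J = [[24.288137, 1.963369], [47.022760, 14.280004]].
Δ = (-0.0247, -3.3151), so (u, v)₂ = (0.9661, 3.8912).

(0.9661, 3.8912)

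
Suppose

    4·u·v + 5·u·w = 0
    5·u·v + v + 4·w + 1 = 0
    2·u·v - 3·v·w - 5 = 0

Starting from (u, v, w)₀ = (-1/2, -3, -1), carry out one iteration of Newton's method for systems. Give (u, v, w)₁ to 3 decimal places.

At (-1/2, -3, -1): F = (8.500, 1.500, -11.000).
Jacobian J = [[4·v + 5·w, 4·u, 5·u], [5·v, 5·u + 1, 4], [2·v, 2·u - 3·w, -3·v]].
At the point, J = [[-17.000, -2.000, -2.500], [-15.000, -1.500, 4.000], [-6.000, 2.000, 9.000]] (det J = 241.000).
Solving J·Δ = −F gives Δ = (0.141, 1.946, 0.884).
Then the next iterate is (u, v, w)₁ = (-0.359, -1.054, -0.116).

(-0.359, -1.054, -0.116)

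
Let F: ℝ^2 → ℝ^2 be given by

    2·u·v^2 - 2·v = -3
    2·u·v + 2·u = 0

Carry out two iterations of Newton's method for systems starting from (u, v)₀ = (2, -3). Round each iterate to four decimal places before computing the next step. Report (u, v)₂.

(6.2109, 2.9557)

At (2, -3): F = (45.0000, -8.0000).
Jacobian J = [[2·v^2, 4·u·v - 2], [2·v + 2, 2·u]].
At the point, J = [[18.0000, -26.0000], [-4.0000, 4.0000]] (det J = -32.0000).
Solving J·Δ = −F gives Δ = (-0.8750, 1.1250).
Then the next iterate is (u, v)₁ = (1.1250, -1.8750).
Round to (1.1250, -1.8750) and repeat: F = (14.660156, -1.968750), J = [[7.031250, -10.4375], [-1.7500, 2.2500]].
Δ = (5.0859, 4.8307), so (u, v)₂ = (6.2109, 2.9557).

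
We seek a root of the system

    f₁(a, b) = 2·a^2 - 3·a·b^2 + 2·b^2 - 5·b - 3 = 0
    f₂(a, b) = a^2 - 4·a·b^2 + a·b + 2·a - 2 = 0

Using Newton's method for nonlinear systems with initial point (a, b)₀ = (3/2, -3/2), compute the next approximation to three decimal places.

At (3/2, -3/2): F = (3.375, -12.500).
Jacobian J = [[4·a - 3·b^2, -6·a·b + 4·b - 5], [2·a - 4·b^2 + b + 2, -8·a·b + a]].
At the point, J = [[-0.750, 2.500], [-5.500, 19.500]] (det J = -0.875).
Solving J·Δ = −F gives Δ = (110.929, 31.929).
Then the next iterate is (a, b)₁ = (112.429, 30.429).

(112.429, 30.429)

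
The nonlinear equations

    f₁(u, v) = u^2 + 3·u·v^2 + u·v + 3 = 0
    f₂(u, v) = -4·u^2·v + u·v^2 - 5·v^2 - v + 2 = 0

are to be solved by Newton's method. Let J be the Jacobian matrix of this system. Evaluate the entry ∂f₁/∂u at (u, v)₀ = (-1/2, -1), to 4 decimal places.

1.0000

∂f₁/∂u = 2·u + 3·v^2 + v.
At (-1/2, -1) this is 1.0000.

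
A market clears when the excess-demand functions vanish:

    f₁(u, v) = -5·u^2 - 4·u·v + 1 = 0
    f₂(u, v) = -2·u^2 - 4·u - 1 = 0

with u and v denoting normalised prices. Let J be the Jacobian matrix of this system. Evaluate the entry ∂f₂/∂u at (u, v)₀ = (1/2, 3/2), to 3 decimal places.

-6.000

∂f₂/∂u = -4·u - 4.
At (1/2, 3/2) this is -6.000.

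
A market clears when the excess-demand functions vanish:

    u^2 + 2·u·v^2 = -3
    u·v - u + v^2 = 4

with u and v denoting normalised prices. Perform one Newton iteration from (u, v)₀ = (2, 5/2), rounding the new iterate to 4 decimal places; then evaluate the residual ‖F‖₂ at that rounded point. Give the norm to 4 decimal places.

8.5137

At (2, 5/2): F = (32.0000, 5.2500).
Jacobian J = [[2·u + 2·v^2, 4·u·v], [v - 1, u + 2·v]].
At the point, J = [[16.5000, 20.0000], [1.5000, 7.0000]] (det J = 85.5000).
Solving J·Δ = −F gives Δ = (-1.3918, -0.4518).
Then the next iterate is (u, v)₁ = (0.6082, 2.0482).
Re-evaluating at (0.6082, 2.0482): F = (8.472855, 0.832638), so ‖F‖₂ = 8.5137.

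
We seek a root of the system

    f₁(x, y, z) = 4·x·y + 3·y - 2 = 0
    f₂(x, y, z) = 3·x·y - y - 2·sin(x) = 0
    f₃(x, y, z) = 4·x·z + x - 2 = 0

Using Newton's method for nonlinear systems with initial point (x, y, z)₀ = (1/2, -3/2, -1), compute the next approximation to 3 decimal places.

(0.366, 0.239, 0.549)

At (1/2, -3/2, -1): F = (-9.500, -1.70885, -3.500).
Jacobian J = [[4·y, 4·x + 3, 0], [3·y - 2·cos(x), 3·x - 1, 0], [4·z + 1, 0, 4·x]].
At the point, J = [[-6.000, 5.000, 0.000], [-6.25517, 0.500, 0.000], [-3.000, 0.000, 2.000]] (det J = 56.55165).
Solving J·Δ = −F gives Δ = (-0.134, 1.739, 1.549).
Then the next iterate is (x, y, z)₁ = (0.366, 0.239, 0.549).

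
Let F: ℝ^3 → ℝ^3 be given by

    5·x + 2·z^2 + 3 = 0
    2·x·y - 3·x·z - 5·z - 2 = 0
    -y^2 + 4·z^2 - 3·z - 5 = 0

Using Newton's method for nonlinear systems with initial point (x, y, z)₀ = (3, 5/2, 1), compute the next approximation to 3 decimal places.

At (3, 5/2, 1): F = (20.000, -1.000, -10.250).
Jacobian J = [[5, 0, 4·z], [2·y - 3·z, 2·x, -3·x - 5], [0, -2·y, 8·z - 3]].
At the point, J = [[5.000, 0.000, 4.000], [2.000, 6.000, -14.000], [0.000, -5.000, 5.000]] (det J = -240.000).
Solving J·Δ = −F gives Δ = (-2.225, -4.269, -2.219).
Then the next iterate is (x, y, z)₁ = (0.775, -1.769, -1.219).

(0.775, -1.769, -1.219)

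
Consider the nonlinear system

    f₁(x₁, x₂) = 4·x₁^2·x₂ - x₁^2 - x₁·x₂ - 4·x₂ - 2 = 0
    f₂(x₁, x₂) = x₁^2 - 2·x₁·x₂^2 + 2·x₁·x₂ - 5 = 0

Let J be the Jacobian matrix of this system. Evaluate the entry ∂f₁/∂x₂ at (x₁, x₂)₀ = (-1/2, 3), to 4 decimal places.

∂f₁/∂x₂ = 4·x₁^2 - x₁ - 4.
At (-1/2, 3) this is -2.5000.

-2.5000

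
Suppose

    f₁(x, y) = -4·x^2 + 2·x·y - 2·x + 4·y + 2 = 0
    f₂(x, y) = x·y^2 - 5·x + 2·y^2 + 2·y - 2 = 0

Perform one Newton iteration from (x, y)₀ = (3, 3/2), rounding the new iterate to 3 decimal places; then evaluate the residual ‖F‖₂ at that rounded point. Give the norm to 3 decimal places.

4.743

At (3, 3/2): F = (-25.000, -2.750).
Jacobian J = [[-8·x + 2·y - 2, 2·x + 4], [y^2 - 5, 2·x·y + 4·y + 2]].
At the point, J = [[-23.000, 10.000], [-2.750, 17.000]] (det J = -363.500).
Solving J·Δ = −F gives Δ = (-1.094, -0.015).
Then the next iterate is (x, y)₁ = (1.906, 1.485).
Re-evaluating at (1.906, 1.485): F = (-4.74252, 0.05361), so ‖F‖₂ = 4.743.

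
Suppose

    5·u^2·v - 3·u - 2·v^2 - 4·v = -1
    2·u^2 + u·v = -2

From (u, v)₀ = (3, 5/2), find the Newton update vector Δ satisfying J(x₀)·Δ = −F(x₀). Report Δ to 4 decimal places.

(-2.5974, 3.3876)

At (3, 5/2): F = (82.0000, 27.5000).
Jacobian J = [[10·u·v - 3, 5·u^2 - 4·v - 4], [4·u + v, u]].
At the point, J = [[72.0000, 31.0000], [14.5000, 3.0000]] (det J = -233.5000).
Solving J·Δ = −F gives Δ = (-2.5974, 3.3876).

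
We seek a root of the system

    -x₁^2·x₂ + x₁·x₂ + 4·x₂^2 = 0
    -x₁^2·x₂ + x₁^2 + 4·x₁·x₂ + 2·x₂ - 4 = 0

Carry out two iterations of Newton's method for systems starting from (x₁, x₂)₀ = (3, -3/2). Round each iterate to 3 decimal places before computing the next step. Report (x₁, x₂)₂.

At (3, -3/2): F = (18.000, -2.500).
Jacobian J = [[-2·x₁·x₂ + x₂, -x₁^2 + x₁ + 8·x₂], [-2·x₁·x₂ + 2·x₁ + 4·x₂, -x₁^2 + 4·x₁ + 2]].
At the point, J = [[7.500, -18.000], [9.000, 5.000]] (det J = 199.500).
Solving J·Δ = −F gives Δ = (-0.226, 0.906).
Then the next iterate is (x₁, x₂)₁ = (2.774, -0.594).
Round to (2.774, -0.594) and repeat: F = (4.33446, 0.48693), J = [[2.70151, -9.67308], [6.46751, 5.40092]].
Δ = (-0.364, 0.346), so (x₁, x₂)₂ = (2.410, -0.248).

(2.410, -0.248)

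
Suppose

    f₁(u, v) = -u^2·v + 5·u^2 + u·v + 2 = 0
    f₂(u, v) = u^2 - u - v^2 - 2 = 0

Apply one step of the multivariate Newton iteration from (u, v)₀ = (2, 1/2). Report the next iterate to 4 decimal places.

At (2, 1/2): F = (21.0000, -0.2500).
Jacobian J = [[-2·u·v + 10·u + v, -u^2 + u], [2·u - 1, -2·v]].
At the point, J = [[18.5000, -2.0000], [3.0000, -1.0000]] (det J = -12.5000).
Solving J·Δ = −F gives Δ = (-1.7200, -5.4100).
Then the next iterate is (u, v)₁ = (0.2800, -4.9100).

(0.2800, -4.9100)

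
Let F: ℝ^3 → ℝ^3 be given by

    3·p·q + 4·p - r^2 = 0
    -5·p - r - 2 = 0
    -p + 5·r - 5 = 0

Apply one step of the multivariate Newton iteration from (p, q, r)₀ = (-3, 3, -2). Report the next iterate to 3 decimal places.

At (-3, 3, -2): F = (-43.000, 15.000, -12.000).
Jacobian J = [[3·q + 4, 3·p, -2·r], [-5, 0, -1], [-1, 0, 5]].
At the point, J = [[13.000, -9.000, 4.000], [-5.000, 0.000, -1.000], [-1.000, 0.000, 5.000]] (det J = -234.000).
Solving J·Δ = −F gives Δ = (2.423, 0.004, 2.885).
Then the next iterate is (p, q, r)₁ = (-0.577, 3.004, 0.885).

(-0.577, 3.004, 0.885)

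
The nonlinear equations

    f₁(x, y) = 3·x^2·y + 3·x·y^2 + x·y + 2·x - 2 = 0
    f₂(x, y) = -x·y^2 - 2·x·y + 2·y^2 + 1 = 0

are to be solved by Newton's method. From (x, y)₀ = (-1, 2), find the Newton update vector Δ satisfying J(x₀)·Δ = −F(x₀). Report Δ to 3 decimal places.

(0.083, -1.167)

At (-1, 2): F = (-12.000, 17.000).
Jacobian J = [[6·x·y + 3·y^2 + y + 2, 3·x^2 + 6·x·y + x], [-y^2 - 2·y, -2·x·y - 2·x + 4·y]].
At the point, J = [[4.000, -10.000], [-8.000, 14.000]] (det J = -24.000).
Solving J·Δ = −F gives Δ = (0.083, -1.167).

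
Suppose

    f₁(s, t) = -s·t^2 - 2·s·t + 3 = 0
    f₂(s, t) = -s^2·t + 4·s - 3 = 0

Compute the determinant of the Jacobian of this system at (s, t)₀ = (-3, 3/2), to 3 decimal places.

-147.750

J = [[-t^2 - 2·t, -2·s·t - 2·s], [-2·s·t + 4, -s^2]].
At the point, J = [[-5.250, 15.000], [13.000, -9.000]].
det J = -147.750.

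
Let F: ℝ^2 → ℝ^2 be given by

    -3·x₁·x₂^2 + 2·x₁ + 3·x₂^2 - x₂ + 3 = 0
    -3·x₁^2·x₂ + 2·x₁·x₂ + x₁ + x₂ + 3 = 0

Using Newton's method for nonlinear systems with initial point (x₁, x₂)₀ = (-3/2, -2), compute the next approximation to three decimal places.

(-0.952, -1.145)

At (-3/2, -2): F = (32.000, 19.000).
Jacobian J = [[-3·x₂^2 + 2, -6·x₁·x₂ + 6·x₂ - 1], [-6·x₁·x₂ + 2·x₂ + 1, -3·x₁^2 + 2·x₁ + 1]].
At the point, J = [[-10.000, -31.000], [-21.000, -8.750]] (det J = -563.500).
Solving J·Δ = −F gives Δ = (0.548, 0.855).
Then the next iterate is (x₁, x₂)₁ = (-0.952, -1.145).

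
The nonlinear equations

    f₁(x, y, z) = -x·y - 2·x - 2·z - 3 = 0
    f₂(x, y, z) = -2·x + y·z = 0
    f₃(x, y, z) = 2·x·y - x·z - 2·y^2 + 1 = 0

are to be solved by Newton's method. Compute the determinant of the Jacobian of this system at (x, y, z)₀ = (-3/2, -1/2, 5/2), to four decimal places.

J = [[-y - 2, -x, -2], [-2, z, y], [2·y - z, 2·x - 4·y, -x]].
At the point, J = [[-1.5000, 1.5000, -2.0000], [-2.0000, 2.5000, -0.5000], [-3.5000, -1.0000, 1.5000]].
det J = -19.2500.

-19.2500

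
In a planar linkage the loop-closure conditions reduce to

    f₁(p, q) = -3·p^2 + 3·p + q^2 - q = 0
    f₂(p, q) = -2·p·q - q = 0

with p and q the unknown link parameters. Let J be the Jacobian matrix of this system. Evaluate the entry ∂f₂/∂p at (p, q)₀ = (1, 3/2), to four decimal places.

-3.0000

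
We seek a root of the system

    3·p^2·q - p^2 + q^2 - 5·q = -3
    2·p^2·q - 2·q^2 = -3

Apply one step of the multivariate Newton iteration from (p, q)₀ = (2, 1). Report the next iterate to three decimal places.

(0.675, 1.400)

At (2, 1): F = (7.000, 9.000).
Jacobian J = [[6·p·q - 2·p, 3·p^2 + 2·q - 5], [4·p·q, 2·p^2 - 4·q]].
At the point, J = [[8.000, 9.000], [8.000, 4.000]] (det J = -40.000).
Solving J·Δ = −F gives Δ = (-1.325, 0.400).
Then the next iterate is (p, q)₁ = (0.675, 1.400).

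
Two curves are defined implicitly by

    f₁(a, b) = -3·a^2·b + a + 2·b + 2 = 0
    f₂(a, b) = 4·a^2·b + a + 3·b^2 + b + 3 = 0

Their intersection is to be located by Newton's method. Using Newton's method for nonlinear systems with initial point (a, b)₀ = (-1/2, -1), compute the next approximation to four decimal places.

(2.5714, 3.7143)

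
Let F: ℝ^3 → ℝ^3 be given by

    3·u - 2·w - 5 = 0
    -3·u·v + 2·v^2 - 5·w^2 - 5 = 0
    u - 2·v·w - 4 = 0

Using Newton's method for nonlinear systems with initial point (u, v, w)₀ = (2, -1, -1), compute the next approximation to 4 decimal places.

At (2, -1, -1): F = (3.0000, -2.0000, -4.0000).
Jacobian J = [[3, 0, -2], [-3·v, -3·u + 4·v, -10·w], [1, -2·w, -2·v]].
At the point, J = [[3.0000, 0.0000, -2.0000], [3.0000, -10.0000, 10.0000], [1.0000, 2.0000, 2.0000]] (det J = -152.0000).
Solving J·Δ = −F gives Δ = (-0.2105, 0.9211, 1.1842).
Then the next iterate is (u, v, w)₁ = (1.7895, -0.0789, 0.1842).

(1.7895, -0.0789, 0.1842)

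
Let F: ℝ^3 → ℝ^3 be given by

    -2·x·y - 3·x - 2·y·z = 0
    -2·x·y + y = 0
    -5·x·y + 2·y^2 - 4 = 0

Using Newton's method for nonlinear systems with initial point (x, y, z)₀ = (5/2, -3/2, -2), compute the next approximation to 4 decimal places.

At (5/2, -3/2, -2): F = (-6.0000, 6.0000, 19.2500).
Jacobian J = [[-2·y - 3, -2·x - 2·z, -2·y], [-2·y, -2·x + 1, 0], [-5·y, -5·x + 4·y, 0]].
At the point, J = [[0.0000, -1.0000, 3.0000], [3.0000, -4.0000, 0.0000], [7.5000, -18.5000, 0.0000]] (det J = -76.5000).
Solving J·Δ = −F gives Δ = (-1.3333, 0.5000, 2.1667).
Then the next iterate is (x, y, z)₁ = (1.1667, -1.0000, 0.1667).

(1.1667, -1.0000, 0.1667)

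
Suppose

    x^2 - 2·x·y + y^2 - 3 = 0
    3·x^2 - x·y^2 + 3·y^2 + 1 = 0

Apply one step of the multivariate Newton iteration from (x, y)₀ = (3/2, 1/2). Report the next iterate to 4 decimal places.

(0.8537, -1.1463)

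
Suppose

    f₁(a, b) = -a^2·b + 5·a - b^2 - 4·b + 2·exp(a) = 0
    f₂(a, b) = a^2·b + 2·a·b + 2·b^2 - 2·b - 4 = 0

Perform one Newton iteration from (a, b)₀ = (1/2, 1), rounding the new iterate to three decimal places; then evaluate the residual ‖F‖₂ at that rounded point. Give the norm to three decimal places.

At (1/2, 1): F = (0.54744, -2.750).
Jacobian J = [[-2·a·b + 2·exp(a) + 5, -a^2 - 2·b - 4], [2·a·b + 2·b, a^2 + 2·a + 4·b - 2]].
At the point, J = [[7.29744, -6.250], [3.000, 3.250]] (det J = 42.46669).
Solving J·Δ = −F gives Δ = (0.363, 0.511).
Then the next iterate is (a, b)₁ = (0.863, 1.511).
Re-evaluating at (0.863, 1.511): F = (-0.39695, 1.27757), so ‖F‖₂ = 1.338.

1.338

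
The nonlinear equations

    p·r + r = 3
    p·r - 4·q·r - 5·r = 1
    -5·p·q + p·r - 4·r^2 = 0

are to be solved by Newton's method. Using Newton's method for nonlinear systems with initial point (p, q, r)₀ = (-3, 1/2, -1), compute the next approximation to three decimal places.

At (-3, 1/2, -1): F = (-1.000, 9.000, 6.500).
Jacobian J = [[r, 0, p + 1], [r, -4·r, p - 4·q - 5], [-5·q + r, -5·p, p - 8·r]].
At the point, J = [[-1.000, 0.000, -2.000], [-1.000, 4.000, -10.000], [-3.500, 15.000, 5.000]] (det J = -168.000).
Solving J·Δ = −F gives Δ = (-2.310, -1.190, 0.655).
Then the next iterate is (p, q, r)₁ = (-5.310, -0.690, -0.345).

(-5.310, -0.690, -0.345)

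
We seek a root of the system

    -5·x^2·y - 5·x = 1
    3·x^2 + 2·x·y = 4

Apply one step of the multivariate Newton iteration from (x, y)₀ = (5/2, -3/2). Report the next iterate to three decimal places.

At (5/2, -3/2): F = (33.375, 7.250).
Jacobian J = [[-10·x·y - 5, -5·x^2], [6·x + 2·y, 2·x]].
At the point, J = [[32.500, -31.250], [12.000, 5.000]] (det J = 537.500).
Solving J·Δ = −F gives Δ = (-0.732, 0.307).
Then the next iterate is (x, y)₁ = (1.768, -1.193).

(1.768, -1.193)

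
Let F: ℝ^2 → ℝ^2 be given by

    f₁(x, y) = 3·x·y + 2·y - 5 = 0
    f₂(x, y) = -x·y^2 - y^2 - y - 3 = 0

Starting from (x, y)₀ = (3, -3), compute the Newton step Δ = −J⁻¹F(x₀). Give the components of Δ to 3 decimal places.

At (3, -3): F = (-38.000, -36.000).
Jacobian J = [[3·y, 3·x + 2], [-y^2, -2·x·y - 2·y - 1]].
At the point, J = [[-9.000, 11.000], [-9.000, 23.000]] (det J = -108.000).
Solving J·Δ = −F gives Δ = (-4.426, -0.167).

(-4.426, -0.167)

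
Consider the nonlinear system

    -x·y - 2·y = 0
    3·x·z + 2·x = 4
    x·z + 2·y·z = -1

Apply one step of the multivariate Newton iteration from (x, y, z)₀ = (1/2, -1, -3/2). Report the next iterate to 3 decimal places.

(-0.462, -0.385, 0.397)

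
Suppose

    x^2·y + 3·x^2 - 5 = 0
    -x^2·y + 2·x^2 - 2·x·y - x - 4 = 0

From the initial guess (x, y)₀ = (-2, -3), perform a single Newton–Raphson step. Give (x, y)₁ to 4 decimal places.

(-1.6000, -1.7500)

At (-2, -3): F = (-5.0000, 6.0000).
Jacobian J = [[2·x·y + 6·x, x^2], [-2·x·y + 4·x - 2·y - 1, -x^2 - 2·x]].
At the point, J = [[0.0000, 4.0000], [-15.0000, 0.0000]] (det J = 60.0000).
Solving J·Δ = −F gives Δ = (0.4000, 1.2500).
Then the next iterate is (x, y)₁ = (-1.6000, -1.7500).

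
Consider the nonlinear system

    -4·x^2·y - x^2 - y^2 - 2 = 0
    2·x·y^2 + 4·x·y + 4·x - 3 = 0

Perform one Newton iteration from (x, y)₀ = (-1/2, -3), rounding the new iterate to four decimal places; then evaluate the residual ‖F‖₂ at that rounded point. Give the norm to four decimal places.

At (-1/2, -3): F = (-8.2500, -8.0000).
Jacobian J = [[-8·x·y - 2·x, -4·x^2 - 2·y], [2·y^2 + 4·y + 4, 4·x·y + 4·x]].
At the point, J = [[-11.0000, 5.0000], [10.0000, 4.0000]] (det J = -94.0000).
Solving J·Δ = −F gives Δ = (0.0745, 1.8138).
Then the next iterate is (x, y)₁ = (-0.4255, -1.1862).
Re-evaluating at (-0.4255, -1.1862): F = (-2.729073, -3.880505), so ‖F‖₂ = 4.7441.

4.7441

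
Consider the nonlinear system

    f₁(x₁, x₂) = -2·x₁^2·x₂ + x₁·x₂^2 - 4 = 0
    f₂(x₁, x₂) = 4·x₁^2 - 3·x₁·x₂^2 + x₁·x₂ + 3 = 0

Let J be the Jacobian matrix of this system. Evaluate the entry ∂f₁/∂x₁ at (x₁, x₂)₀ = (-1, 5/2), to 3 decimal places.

∂f₁/∂x₁ = -4·x₁·x₂ + x₂^2.
At (-1, 5/2) this is 16.250.

16.250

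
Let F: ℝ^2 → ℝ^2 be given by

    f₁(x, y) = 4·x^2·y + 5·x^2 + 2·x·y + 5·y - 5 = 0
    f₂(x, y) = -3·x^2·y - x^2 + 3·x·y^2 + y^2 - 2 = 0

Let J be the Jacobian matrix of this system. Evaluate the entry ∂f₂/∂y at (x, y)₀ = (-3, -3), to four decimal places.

21.0000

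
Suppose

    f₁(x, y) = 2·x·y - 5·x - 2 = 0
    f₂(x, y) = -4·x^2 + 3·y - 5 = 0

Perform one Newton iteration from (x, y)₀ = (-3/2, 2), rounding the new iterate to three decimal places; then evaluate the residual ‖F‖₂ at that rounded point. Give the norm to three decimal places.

At (-3/2, 2): F = (-0.500, -8.000).
Jacobian J = [[2·y - 5, 2·x], [-8·x, 3]].
At the point, J = [[-1.000, -3.000], [12.000, 3.000]] (det J = 33.000).
Solving J·Δ = −F gives Δ = (0.773, -0.424).
Then the next iterate is (x, y)₁ = (-0.727, 1.576).
Re-evaluating at (-0.727, 1.576): F = (-0.65650, -2.38612), so ‖F‖₂ = 2.475.

2.475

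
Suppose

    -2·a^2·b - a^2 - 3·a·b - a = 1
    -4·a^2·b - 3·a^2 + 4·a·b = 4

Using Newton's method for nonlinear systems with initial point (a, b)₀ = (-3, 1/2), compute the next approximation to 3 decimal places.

At (-3, 1/2): F = (-11.500, -55.000).
Jacobian J = [[-4·a·b - 2·a - 3·b - 1, -2·a^2 - 3·a], [-8·a·b - 6·a + 4·b, -4·a^2 + 4·a]].
At the point, J = [[9.500, -9.000], [32.000, -48.000]] (det J = -168.000).
Solving J·Δ = −F gives Δ = (0.339, -0.920).
Then the next iterate is (a, b)₁ = (-2.661, -0.420).

(-2.661, -0.420)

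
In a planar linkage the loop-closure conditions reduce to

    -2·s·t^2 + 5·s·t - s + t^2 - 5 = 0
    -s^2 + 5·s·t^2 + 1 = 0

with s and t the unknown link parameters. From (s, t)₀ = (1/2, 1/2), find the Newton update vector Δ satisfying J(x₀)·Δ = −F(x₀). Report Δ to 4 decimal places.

(7.5000, -1.3000)

At (1/2, 1/2): F = (-4.2500, 1.3750).
Jacobian J = [[-2·t^2 + 5·t - 1, -4·s·t + 5·s + 2·t], [-2·s + 5·t^2, 10·s·t]].
At the point, J = [[1.0000, 2.5000], [0.2500, 2.5000]] (det J = 1.8750).
Solving J·Δ = −F gives Δ = (7.5000, -1.3000).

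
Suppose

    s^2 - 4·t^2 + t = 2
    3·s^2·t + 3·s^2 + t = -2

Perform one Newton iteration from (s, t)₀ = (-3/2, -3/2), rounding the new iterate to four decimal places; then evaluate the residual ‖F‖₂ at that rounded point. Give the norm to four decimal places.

At (-3/2, -3/2): F = (-10.2500, -2.8750).
Jacobian J = [[2·s, -8·t + 1], [6·s·t + 6·s, 3·s^2 + 1]].
At the point, J = [[-3.0000, 13.0000], [4.5000, 7.7500]] (det J = -81.7500).
Solving J·Δ = −F gives Δ = (-0.5145, 0.6697).
Then the next iterate is (s, t)₁ = (-2.0145, -0.8303).
Re-evaluating at (-2.0145, -0.8303): F = (-1.529682, 3.235735), so ‖F‖₂ = 3.5791.

3.5791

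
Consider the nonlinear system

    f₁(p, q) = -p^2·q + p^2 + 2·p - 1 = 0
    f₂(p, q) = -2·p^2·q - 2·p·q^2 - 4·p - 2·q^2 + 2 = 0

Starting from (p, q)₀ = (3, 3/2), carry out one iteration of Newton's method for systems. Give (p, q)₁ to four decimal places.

At (3, 3/2): F = (0.5000, -55.0000).
Jacobian J = [[-2·p·q + 2·p + 2, -p^2], [-4·p·q - 2·q^2 - 4, -2·p^2 - 4·p·q - 4·q]].
At the point, J = [[-1.0000, -9.0000], [-26.5000, -42.0000]] (det J = -196.5000).
Solving J·Δ = −F gives Δ = (-2.6260, 0.3473).
Then the next iterate is (p, q)₁ = (0.3740, 1.8473).

(0.3740, 1.8473)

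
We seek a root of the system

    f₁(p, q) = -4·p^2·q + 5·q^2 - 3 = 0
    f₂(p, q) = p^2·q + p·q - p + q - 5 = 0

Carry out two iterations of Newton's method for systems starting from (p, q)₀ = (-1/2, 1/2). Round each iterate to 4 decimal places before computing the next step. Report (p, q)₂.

(-2.0882, 2.1555)

At (-1/2, 1/2): F = (-2.2500, -4.1250).
Jacobian J = [[-8·p·q, -4·p^2 + 10·q], [2·p·q + q - 1, p^2 + p + 1]].
At the point, J = [[2.0000, 4.0000], [-1.0000, 0.7500]] (det J = 5.5000).
Solving J·Δ = −F gives Δ = (-2.6932, 1.9091).
Then the next iterate is (p, q)₁ = (-3.1932, 2.4091).
Round to (-3.1932, 2.4091) and repeat: F = (-72.238991, 17.474013), J = [[61.541905, -16.695105], [-13.976376, 8.003326]].
Δ = (1.1050, -0.2536), so (p, q)₂ = (-2.0882, 2.1555).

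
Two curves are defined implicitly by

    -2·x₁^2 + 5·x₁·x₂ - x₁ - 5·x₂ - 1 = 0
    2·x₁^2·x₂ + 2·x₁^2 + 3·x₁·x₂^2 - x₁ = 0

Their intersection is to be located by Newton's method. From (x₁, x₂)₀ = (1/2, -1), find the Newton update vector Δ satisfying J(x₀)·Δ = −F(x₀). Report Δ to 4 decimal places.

At (1/2, -1): F = (0.5000, 1.0000).
Jacobian J = [[-4·x₁ + 5·x₂ - 1, 5·x₁ - 5], [4·x₁·x₂ + 4·x₁ + 3·x₂^2 - 1, 2·x₁^2 + 6·x₁·x₂]].
At the point, J = [[-8.0000, -2.5000], [2.0000, -2.5000]] (det J = 25.0000).
Solving J·Δ = −F gives Δ = (-0.0500, 0.3600).

(-0.0500, 0.3600)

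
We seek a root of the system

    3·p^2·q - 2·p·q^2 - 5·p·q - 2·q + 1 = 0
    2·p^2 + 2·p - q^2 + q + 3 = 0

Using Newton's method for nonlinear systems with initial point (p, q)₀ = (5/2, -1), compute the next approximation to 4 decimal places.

(1.1069, -1.5942)

At (5/2, -1): F = (-8.2500, 18.5000).
Jacobian J = [[6·p·q - 2·q^2 - 5·q, 3·p^2 - 4·p·q - 5·p - 2], [4·p + 2, -2·q + 1]].
At the point, J = [[-12.0000, 14.2500], [12.0000, 3.0000]] (det J = -207.0000).
Solving J·Δ = −F gives Δ = (-1.3931, -0.5942).
Then the next iterate is (p, q)₁ = (1.1069, -1.5942).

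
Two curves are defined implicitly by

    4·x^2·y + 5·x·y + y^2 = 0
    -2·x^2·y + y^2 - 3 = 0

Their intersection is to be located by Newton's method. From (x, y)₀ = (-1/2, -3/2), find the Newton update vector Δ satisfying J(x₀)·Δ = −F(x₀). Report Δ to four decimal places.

(-1.9091, 1.6364)

At (-1/2, -3/2): F = (4.5000, 0.0000).
Jacobian J = [[8·x·y + 5·y, 4·x^2 + 5·x + 2·y], [-4·x·y, -2·x^2 + 2·y]].
At the point, J = [[-1.5000, -4.5000], [-3.0000, -3.5000]] (det J = -8.2500).
Solving J·Δ = −F gives Δ = (-1.9091, 1.6364).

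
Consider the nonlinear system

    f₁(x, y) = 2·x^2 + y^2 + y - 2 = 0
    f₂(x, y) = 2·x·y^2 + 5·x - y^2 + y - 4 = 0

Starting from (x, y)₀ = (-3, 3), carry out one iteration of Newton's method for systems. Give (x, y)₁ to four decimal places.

(-1.2024, 2.0816)

At (-3, 3): F = (28.0000, -79.0000).
Jacobian J = [[4·x, 2·y + 1], [2·y^2 + 5, 4·x·y - 2·y + 1]].
At the point, J = [[-12.0000, 7.0000], [23.0000, -41.0000]] (det J = 331.0000).
Solving J·Δ = −F gives Δ = (1.7976, -0.9184).
Then the next iterate is (x, y)₁ = (-1.2024, 2.0816).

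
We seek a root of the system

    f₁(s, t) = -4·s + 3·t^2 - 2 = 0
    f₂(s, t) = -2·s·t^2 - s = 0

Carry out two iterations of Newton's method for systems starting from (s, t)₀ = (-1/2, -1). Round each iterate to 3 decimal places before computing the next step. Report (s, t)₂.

(0.049, -0.873)

At (-1/2, -1): F = (3.000, 1.500).
Jacobian J = [[-4, 6·t], [-2·t^2 - 1, -4·s·t]].
At the point, J = [[-4.000, -6.000], [-3.000, -2.000]] (det J = -10.000).
Solving J·Δ = −F gives Δ = (0.300, 0.300).
Then the next iterate is (s, t)₁ = (-0.200, -0.700).
Round to (-0.200, -0.700) and repeat: F = (0.270, 0.396), J = [[-4.000, -4.200], [-1.980, -0.560]].
Δ = (0.249, -0.173), so (s, t)₂ = (0.049, -0.873).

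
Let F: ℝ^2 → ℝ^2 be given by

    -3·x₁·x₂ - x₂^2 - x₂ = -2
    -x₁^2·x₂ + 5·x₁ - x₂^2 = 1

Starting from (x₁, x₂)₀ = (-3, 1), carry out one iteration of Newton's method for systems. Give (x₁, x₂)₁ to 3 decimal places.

(-1.273, 0.364)

At (-3, 1): F = (9.000, -26.000).
Jacobian J = [[-3·x₂, -3·x₁ - 2·x₂ - 1], [-2·x₁·x₂ + 5, -x₁^2 - 2·x₂]].
At the point, J = [[-3.000, 6.000], [11.000, -11.000]] (det J = -33.000).
Solving J·Δ = −F gives Δ = (1.727, -0.636).
Then the next iterate is (x₁, x₂)₁ = (-1.273, 0.364).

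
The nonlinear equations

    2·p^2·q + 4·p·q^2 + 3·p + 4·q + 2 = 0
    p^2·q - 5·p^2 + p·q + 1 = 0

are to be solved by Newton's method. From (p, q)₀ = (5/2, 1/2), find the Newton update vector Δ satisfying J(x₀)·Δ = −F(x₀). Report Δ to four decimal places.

(-1.3039, -0.3213)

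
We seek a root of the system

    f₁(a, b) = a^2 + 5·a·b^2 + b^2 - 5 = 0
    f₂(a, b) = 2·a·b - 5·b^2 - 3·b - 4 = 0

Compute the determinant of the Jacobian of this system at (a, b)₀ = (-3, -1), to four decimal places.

J = [[2·a + 5·b^2, 10·a·b + 2·b], [2·b, 2·a - 10·b - 3]].
At the point, J = [[-1.0000, 28.0000], [-2.0000, 1.0000]].
det J = 55.0000.

55.0000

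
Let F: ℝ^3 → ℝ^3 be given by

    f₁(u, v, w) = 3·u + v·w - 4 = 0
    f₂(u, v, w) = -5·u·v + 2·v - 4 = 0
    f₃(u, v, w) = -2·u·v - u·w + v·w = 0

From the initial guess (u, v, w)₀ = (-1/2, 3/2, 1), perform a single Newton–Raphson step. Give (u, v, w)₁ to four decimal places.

(0.7231, 2.9274, 0.2688)

At (-1/2, 3/2, 1): F = (-4.0000, 2.7500, 3.5000).
Jacobian J = [[3, w, v], [-5·v, -5·u + 2, 0], [-2·v - w, -2·u + w, -u + v]].
At the point, J = [[3.0000, 1.0000, 1.5000], [-7.5000, 4.5000, 0.0000], [-4.0000, 2.0000, 2.0000]] (det J = 46.5000).
Solving J·Δ = −F gives Δ = (1.2231, 1.4274, -0.7312).
Then the next iterate is (u, v, w)₁ = (0.7231, 2.9274, 0.2688).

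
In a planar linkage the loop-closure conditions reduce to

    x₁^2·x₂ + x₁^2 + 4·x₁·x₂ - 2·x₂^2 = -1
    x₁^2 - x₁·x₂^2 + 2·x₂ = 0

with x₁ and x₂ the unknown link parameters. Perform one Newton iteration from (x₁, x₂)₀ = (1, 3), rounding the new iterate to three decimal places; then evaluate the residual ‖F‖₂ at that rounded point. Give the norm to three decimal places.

At (1, 3): F = (-1.000, -2.000).
Jacobian J = [[2·x₁·x₂ + 2·x₁ + 4·x₂, x₁^2 + 4·x₁ - 4·x₂], [2·x₁ - x₂^2, -2·x₁·x₂ + 2]].
At the point, J = [[20.000, -7.000], [-7.000, -4.000]] (det J = -129.000).
Solving J·Δ = −F gives Δ = (-0.078, -0.364).
Then the next iterate is (x₁, x₂)₁ = (0.922, 2.636).
Re-evaluating at (0.922, 2.636): F = (-0.08452, -0.28443), so ‖F‖₂ = 0.297.

0.297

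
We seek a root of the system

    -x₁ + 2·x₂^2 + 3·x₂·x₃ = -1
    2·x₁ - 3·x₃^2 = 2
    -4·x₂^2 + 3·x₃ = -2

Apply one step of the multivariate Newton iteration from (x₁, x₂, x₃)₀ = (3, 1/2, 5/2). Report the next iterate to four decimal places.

At (3, 1/2, 5/2): F = (2.2500, -14.7500, 8.5000).
Jacobian J = [[-1, 4·x₂ + 3·x₃, 3·x₂], [2, 0, -6·x₃], [0, -8·x₂, 3]].
At the point, J = [[-1.0000, 9.5000, 1.5000], [2.0000, 0.0000, -15.0000], [0.0000, -4.0000, 3.0000]] (det J = -9.0000).
Solving J·Δ = −F gives Δ = (-93.0417, -7.9167, -13.3889).
Then the next iterate is (x₁, x₂, x₃)₁ = (-90.0417, -7.4167, -10.8889).

(-90.0417, -7.4167, -10.8889)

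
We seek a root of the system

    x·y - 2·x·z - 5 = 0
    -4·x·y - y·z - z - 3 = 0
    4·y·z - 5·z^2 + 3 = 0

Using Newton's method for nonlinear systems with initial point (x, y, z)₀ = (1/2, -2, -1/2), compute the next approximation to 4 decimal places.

(2.3488, 5.9419, -3.8779)

At (1/2, -2, -1/2): F = (-5.5000, 0.5000, 5.7500).
Jacobian J = [[y - 2·z, x, -2·x], [-4·y, -4·x - z, -y - 1], [0, 4·z, 4·y - 10·z]].
At the point, J = [[-1.0000, 0.5000, -1.0000], [8.0000, -1.5000, 1.0000], [0.0000, -2.0000, -3.0000]] (det J = 21.5000).
Solving J·Δ = −F gives Δ = (1.8488, 7.9419, -3.3779).
Then the next iterate is (x, y, z)₁ = (2.3488, 5.9419, -3.8779).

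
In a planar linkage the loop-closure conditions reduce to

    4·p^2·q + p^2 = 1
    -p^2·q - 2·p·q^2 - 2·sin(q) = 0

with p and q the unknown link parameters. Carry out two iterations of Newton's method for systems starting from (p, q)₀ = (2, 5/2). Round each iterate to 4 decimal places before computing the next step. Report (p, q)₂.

(1.0614, 0.7004)

At (2, 5/2): F = (43.0000, -36.196944).
Jacobian J = [[8·p·q + 2·p, 4·p^2], [-2·p·q - 2·q^2, -p^2 - 4·p·q - 2·cos(q)]].
At the point, J = [[44.0000, 16.0000], [-22.5000, -22.397713]] (det J = -625.499362).
Solving J·Δ = −F gives Δ = (-0.6138, -0.9995).
Then the next iterate is (p, q)₁ = (1.3862, 1.5005).
Round to (1.3862, 1.5005) and repeat: F = (12.454696, -11.120406), J = [[19.412345, 7.686202], [-8.662987, -10.382000]].
Δ = (-0.3248, -0.8001), so (p, q)₂ = (1.0614, 0.7004).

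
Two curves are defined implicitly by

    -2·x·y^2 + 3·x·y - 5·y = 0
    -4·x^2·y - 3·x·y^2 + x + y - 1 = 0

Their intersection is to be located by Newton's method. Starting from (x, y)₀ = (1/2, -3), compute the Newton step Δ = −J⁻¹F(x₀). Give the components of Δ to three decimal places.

(0.233, 1.918)

At (1/2, -3): F = (1.500, -14.000).
Jacobian J = [[-2·y^2 + 3·y, -4·x·y + 3·x - 5], [-8·x·y - 3·y^2 + 1, -4·x^2 - 6·x·y + 1]].
At the point, J = [[-27.000, 2.500], [-14.000, 9.000]] (det J = -208.000).
Solving J·Δ = −F gives Δ = (0.233, 1.918).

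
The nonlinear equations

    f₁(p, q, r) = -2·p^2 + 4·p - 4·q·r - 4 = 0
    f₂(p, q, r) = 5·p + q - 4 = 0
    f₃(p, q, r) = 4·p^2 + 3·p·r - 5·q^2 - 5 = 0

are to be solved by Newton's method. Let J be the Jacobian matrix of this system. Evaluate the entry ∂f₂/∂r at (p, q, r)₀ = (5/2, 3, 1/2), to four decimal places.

0.0000

∂f₂/∂r = 0.
At (5/2, 3, 1/2) this is 0.0000.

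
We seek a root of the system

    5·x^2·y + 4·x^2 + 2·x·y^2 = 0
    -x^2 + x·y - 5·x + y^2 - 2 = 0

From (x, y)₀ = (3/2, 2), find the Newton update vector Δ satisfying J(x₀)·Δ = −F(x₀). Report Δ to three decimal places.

At (3/2, 2): F = (43.500, -4.750).
Jacobian J = [[10·x·y + 8·x + 2·y^2, 5·x^2 + 4·x·y], [-2·x + y - 5, x + 2·y]].
At the point, J = [[50.000, 23.250], [-6.000, 5.500]] (det J = 414.500).
Solving J·Δ = −F gives Δ = (-0.844, -0.057).

(-0.844, -0.057)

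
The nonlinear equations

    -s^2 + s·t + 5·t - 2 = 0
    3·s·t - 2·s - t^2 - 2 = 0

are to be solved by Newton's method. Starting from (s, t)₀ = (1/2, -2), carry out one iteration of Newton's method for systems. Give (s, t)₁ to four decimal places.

(1.1500, 0.7636)

At (1/2, -2): F = (-13.2500, -10.0000).
Jacobian J = [[-2·s + t, s + 5], [3·t - 2, 3·s - 2·t]].
At the point, J = [[-3.0000, 5.5000], [-8.0000, 5.5000]] (det J = 27.5000).
Solving J·Δ = −F gives Δ = (0.6500, 2.7636).
Then the next iterate is (s, t)₁ = (1.1500, 0.7636).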